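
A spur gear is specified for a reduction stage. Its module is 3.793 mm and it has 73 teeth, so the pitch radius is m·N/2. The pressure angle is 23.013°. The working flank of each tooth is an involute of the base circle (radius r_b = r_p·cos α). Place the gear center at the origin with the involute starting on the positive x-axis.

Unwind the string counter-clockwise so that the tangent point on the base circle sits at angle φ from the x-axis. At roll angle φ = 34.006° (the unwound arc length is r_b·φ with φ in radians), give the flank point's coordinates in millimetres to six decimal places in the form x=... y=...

x=147.932146 y=8.571584

pitch radius r_p = m·N/2 = 3.793·73/2 = 138.444500
base radius r_b = r_p·cos α = 138.444500·cos 23.013° = 127.426557
roll angle φ = 34.006° = 0.59351667 rad
x = r_b·(cos φ + φ·sin φ) = 127.426557·(0.82897901 + 0.59351667·0.55927972) = 147.932146
y = r_b·(sin φ − φ·cos φ) = 127.426557·(0.55927972 − 0.59351667·0.82897901) = 8.571584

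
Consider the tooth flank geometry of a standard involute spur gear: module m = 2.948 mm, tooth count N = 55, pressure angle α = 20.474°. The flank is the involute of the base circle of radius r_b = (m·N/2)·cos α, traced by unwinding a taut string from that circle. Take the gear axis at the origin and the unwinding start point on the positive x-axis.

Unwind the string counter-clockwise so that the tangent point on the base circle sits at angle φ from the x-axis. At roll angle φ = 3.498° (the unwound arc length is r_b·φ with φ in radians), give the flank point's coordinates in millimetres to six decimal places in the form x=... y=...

pitch radius r_p = m·N/2 = 2.948·55/2 = 81.070000
base radius r_b = r_p·cos α = 81.070000·cos 20.474° = 75.948890
roll angle φ = 3.498° = 0.06105162 rad
x = r_b·(cos φ + φ·sin φ) = 75.948890·(0.99813693 + 0.06105162·0.06101370) = 76.090300
y = r_b·(sin φ − φ·cos φ) = 75.948890·(0.06101370 − 0.06105162·0.99813693) = 0.005759

x=76.090300 y=0.005759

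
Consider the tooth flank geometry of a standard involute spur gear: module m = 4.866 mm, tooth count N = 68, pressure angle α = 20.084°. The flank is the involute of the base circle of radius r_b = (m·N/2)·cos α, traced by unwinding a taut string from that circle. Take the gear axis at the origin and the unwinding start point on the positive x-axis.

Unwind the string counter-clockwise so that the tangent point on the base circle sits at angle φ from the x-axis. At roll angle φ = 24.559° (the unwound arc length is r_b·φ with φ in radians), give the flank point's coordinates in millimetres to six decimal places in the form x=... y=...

pitch radius r_p = m·N/2 = 4.866·68/2 = 165.444000
base radius r_b = r_p·cos α = 165.444000·cos 20.084° = 155.383381
roll angle φ = 24.559° = 0.42863541 rad
x = r_b·(cos φ + φ·sin φ) = 155.383381·(0.90953376 + 0.42863541·0.41563005) = 169.008564
y = r_b·(sin φ − φ·cos φ) = 155.383381·(0.41563005 − 0.42863541·0.90953376) = 4.004490

x=169.008564 y=4.004490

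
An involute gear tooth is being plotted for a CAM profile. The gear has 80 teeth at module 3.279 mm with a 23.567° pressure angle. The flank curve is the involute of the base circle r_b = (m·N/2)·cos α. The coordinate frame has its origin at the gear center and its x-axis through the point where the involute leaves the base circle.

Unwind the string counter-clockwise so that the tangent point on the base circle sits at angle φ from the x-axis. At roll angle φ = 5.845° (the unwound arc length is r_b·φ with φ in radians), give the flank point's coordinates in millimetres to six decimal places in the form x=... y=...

x=120.844297 y=0.042500

pitch radius r_p = m·N/2 = 3.279·80/2 = 131.160000
base radius r_b = r_p·cos α = 131.160000·cos 23.567° = 120.220359
roll angle φ = 5.845° = 0.10201449 rad
x = r_b·(cos φ + φ·sin φ) = 120.220359·(0.99480103 + 0.10201449·0.10183764) = 120.844297
y = r_b·(sin φ − φ·cos φ) = 120.220359·(0.10183764 − 0.10201449·0.99480103) = 0.042500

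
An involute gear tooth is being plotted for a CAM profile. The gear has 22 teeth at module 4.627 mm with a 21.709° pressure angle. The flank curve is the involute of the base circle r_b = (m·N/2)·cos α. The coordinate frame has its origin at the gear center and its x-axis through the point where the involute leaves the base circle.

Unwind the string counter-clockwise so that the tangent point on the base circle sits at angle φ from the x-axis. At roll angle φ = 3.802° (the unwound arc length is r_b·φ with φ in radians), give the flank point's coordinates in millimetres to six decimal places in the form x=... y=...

pitch radius r_p = m·N/2 = 4.627·22/2 = 50.897000
base radius r_b = r_p·cos α = 50.897000·cos 21.709° = 47.287104
roll angle φ = 3.802° = 0.06635742 rad
x = r_b·(cos φ + φ·sin φ) = 47.287104·(0.99779915 + 0.06635742·0.06630873) = 47.391099
y = r_b·(sin φ − φ·cos φ) = 47.287104·(0.06630873 − 0.06635742·0.99779915) = 0.004604

x=47.391099 y=0.004604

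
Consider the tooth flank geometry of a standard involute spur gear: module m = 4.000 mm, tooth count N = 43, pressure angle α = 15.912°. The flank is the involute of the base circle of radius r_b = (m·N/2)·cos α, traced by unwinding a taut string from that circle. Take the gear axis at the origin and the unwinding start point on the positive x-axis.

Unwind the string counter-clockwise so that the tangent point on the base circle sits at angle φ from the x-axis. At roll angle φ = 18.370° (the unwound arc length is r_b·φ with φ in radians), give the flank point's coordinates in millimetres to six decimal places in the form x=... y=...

x=86.847028 y=0.899287

pitch radius r_p = m·N/2 = 4.000·43/2 = 86.000000
base radius r_b = r_p·cos α = 86.000000·cos 15.912° = 82.704816
roll angle φ = 18.370° = 0.32061698 rad
x = r_b·(cos φ + φ·sin φ) = 82.704816·(0.94904116 + 0.32061698·0.31515216) = 86.847028
y = r_b·(sin φ − φ·cos φ) = 82.704816·(0.31515216 − 0.32061698·0.94904116) = 0.899287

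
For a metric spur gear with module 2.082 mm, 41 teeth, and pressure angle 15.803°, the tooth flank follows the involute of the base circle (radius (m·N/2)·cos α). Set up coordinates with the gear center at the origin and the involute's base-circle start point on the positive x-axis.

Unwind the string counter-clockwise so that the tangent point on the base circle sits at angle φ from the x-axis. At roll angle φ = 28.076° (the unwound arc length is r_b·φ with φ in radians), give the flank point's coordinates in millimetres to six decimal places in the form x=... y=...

pitch radius r_p = m·N/2 = 2.082·41/2 = 42.681000
base radius r_b = r_p·cos α = 42.681000·cos 15.803° = 41.067818
roll angle φ = 28.076° = 0.49001864 rad
x = r_b·(cos φ + φ·sin φ) = 41.067818·(0.88232409 + 0.49001864·0.47064234) = 45.706329
y = r_b·(sin φ − φ·cos φ) = 41.067818·(0.47064234 − 0.49001864·0.88232409) = 1.572367

x=45.706329 y=1.572367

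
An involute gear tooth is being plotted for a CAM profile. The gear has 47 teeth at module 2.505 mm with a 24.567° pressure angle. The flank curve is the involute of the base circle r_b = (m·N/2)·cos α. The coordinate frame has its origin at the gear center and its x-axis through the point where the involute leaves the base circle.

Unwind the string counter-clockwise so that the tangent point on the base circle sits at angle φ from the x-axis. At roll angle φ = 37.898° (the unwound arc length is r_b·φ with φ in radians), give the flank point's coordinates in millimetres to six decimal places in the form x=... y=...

pitch radius r_p = m·N/2 = 2.505·47/2 = 58.867500
base radius r_b = r_p·cos α = 58.867500·cos 24.567° = 53.538562
roll angle φ = 37.898° = 0.66144488 rad
x = r_b·(cos φ + φ·sin φ) = 53.538562·(0.78910553 + 0.66144488·0.61425766) = 64.000163
y = r_b·(sin φ − φ·cos φ) = 53.538562·(0.61425766 − 0.66144488·0.78910553) = 4.942029

x=64.000163 y=4.942029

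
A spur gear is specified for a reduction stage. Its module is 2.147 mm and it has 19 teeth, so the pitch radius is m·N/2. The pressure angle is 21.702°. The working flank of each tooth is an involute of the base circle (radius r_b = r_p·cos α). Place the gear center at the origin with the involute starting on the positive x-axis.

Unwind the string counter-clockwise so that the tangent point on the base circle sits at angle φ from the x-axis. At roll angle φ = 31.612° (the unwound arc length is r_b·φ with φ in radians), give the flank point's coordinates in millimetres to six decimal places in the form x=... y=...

pitch radius r_p = m·N/2 = 2.147·19/2 = 20.396500
base radius r_b = r_p·cos α = 20.396500·cos 21.702° = 18.950789
roll angle φ = 31.612° = 0.55173348 rad
x = r_b·(cos φ + φ·sin φ) = 18.950789·(0.85161717 + 0.55173348·0.52416428) = 21.619367
y = r_b·(sin φ − φ·cos φ) = 18.950789·(0.52416428 − 0.55173348·0.85161717) = 1.029001

x=21.619367 y=1.029001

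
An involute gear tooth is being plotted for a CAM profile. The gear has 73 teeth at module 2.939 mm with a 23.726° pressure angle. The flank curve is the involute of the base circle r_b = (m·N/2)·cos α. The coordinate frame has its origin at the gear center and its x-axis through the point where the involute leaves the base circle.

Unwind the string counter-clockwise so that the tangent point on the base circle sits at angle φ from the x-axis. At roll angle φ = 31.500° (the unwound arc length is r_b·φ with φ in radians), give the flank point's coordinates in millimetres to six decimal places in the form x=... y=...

pitch radius r_p = m·N/2 = 2.939·73/2 = 107.273500
base radius r_b = r_p·cos α = 107.273500·cos 23.726° = 98.206755
roll angle φ = 31.500° = 0.54977871 rad
x = r_b·(cos φ + φ·sin φ) = 98.206755·(0.85264016 + 0.54977871·0.52249856) = 111.945757
y = r_b·(sin φ − φ·cos φ) = 98.206755·(0.52249856 − 0.54977871·0.85264016) = 5.277155

x=111.945757 y=5.277155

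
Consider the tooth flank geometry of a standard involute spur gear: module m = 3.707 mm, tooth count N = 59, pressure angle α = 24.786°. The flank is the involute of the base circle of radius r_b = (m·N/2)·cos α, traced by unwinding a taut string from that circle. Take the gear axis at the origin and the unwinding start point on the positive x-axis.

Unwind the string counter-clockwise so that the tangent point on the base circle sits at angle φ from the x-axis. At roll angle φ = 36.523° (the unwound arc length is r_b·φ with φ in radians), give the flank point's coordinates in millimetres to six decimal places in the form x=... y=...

pitch radius r_p = m·N/2 = 3.707·59/2 = 109.356500
base radius r_b = r_p·cos α = 109.356500·cos 24.786° = 99.282573
roll angle φ = 36.523° = 0.63744660 rad
x = r_b·(cos φ + φ·sin φ) = 99.282573·(0.80361802 + 0.63744660·0.59514543) = 117.450435
y = r_b·(sin φ − φ·cos φ) = 99.282573·(0.59514543 − 0.63744660·0.80361802) = 8.228723

x=117.450435 y=8.228723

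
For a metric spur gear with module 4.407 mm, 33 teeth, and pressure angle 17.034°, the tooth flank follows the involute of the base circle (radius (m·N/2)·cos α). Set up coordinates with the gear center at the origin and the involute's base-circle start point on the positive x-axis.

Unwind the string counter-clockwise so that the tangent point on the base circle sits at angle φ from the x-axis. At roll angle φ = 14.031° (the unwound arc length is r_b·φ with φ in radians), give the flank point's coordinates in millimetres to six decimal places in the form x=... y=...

x=71.579113 y=0.338310

pitch radius r_p = m·N/2 = 4.407·33/2 = 72.715500
base radius r_b = r_p·cos α = 72.715500·cos 17.034° = 69.525550
roll angle φ = 14.031° = 0.24488715 rad
x = r_b·(cos φ + φ·sin φ) = 69.525550·(0.97016469 + 0.24488715·0.24244684) = 71.579113
y = r_b·(sin φ − φ·cos φ) = 69.525550·(0.24244684 − 0.24488715·0.97016469) = 0.338310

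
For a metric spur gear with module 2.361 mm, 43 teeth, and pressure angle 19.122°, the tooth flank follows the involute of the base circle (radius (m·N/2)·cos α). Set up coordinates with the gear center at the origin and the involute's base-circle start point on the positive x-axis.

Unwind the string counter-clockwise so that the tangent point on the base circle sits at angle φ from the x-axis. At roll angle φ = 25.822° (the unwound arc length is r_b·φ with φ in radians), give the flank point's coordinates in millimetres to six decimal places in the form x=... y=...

x=52.586776 y=1.433899

pitch radius r_p = m·N/2 = 2.361·43/2 = 50.761500
base radius r_b = r_p·cos α = 50.761500·cos 19.122° = 47.960643
roll angle φ = 25.822° = 0.45067892 rad
x = r_b·(cos φ + φ·sin φ) = 47.960643·(0.90015159 + 0.45067892·0.43557676) = 52.586776
y = r_b·(sin φ − φ·cos φ) = 47.960643·(0.43557676 − 0.45067892·0.90015159) = 1.433899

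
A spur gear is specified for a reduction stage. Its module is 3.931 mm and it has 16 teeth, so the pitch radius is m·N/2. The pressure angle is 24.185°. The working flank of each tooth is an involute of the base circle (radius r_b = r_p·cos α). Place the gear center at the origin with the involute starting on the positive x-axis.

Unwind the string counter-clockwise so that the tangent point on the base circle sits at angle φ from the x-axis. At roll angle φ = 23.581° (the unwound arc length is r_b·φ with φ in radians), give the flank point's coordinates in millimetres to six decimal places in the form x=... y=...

x=31.015463 y=0.655420

pitch radius r_p = m·N/2 = 3.931·16/2 = 31.448000
base radius r_b = r_p·cos α = 31.448000·cos 24.185° = 28.687727
roll angle φ = 23.581° = 0.41156609 rad
x = r_b·(cos φ + φ·sin φ) = 28.687727·(0.91649544 + 0.41156609·0.40004513) = 31.015463
y = r_b·(sin φ − φ·cos φ) = 28.687727·(0.40004513 − 0.41156609·0.91649544) = 0.655420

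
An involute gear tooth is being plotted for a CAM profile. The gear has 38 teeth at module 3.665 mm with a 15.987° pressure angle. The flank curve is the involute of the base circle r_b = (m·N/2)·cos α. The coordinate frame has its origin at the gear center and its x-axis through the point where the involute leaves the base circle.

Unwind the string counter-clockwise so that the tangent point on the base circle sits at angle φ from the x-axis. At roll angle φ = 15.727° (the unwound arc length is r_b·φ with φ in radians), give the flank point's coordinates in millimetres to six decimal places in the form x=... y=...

pitch radius r_p = m·N/2 = 3.665·38/2 = 69.635000
base radius r_b = r_p·cos α = 69.635000·cos 15.987° = 66.941811
roll angle φ = 15.727° = 0.27448793 rad
x = r_b·(cos φ + φ·sin φ) = 66.941811·(0.96256412 + 0.27448793·0.27105407) = 69.416329
y = r_b·(sin φ − φ·cos φ) = 66.941811·(0.27105407 − 0.27448793·0.96256412) = 0.458005

x=69.416329 y=0.458005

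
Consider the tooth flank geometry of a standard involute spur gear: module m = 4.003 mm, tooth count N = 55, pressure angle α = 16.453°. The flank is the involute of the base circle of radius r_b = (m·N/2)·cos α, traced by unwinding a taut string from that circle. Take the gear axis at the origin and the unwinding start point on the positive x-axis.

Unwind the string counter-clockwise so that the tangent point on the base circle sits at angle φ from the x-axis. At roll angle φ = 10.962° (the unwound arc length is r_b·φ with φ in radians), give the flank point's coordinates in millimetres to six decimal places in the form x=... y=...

x=107.489496 y=0.245556

pitch radius r_p = m·N/2 = 4.003·55/2 = 110.082500
base radius r_b = r_p·cos α = 110.082500·cos 16.453° = 105.574885
roll angle φ = 10.962° = 0.19132299 rad
x = r_b·(cos φ + φ·sin φ) = 105.574885·(0.98175352 + 0.19132299·0.19015791) = 107.489496
y = r_b·(sin φ − φ·cos φ) = 105.574885·(0.19015791 − 0.19132299·0.98175352) = 0.245556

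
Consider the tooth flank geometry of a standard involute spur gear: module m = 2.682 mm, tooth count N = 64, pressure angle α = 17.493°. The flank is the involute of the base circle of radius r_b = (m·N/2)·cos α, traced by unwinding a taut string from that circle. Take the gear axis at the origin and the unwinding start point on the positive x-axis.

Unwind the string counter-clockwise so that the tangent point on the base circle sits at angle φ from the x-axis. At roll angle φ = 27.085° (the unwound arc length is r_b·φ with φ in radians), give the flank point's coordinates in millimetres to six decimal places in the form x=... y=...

pitch radius r_p = m·N/2 = 2.682·64/2 = 85.824000
base radius r_b = r_p·cos α = 85.824000·cos 17.493° = 81.854956
roll angle φ = 27.085° = 0.47272243 rad
x = r_b·(cos φ + φ·sin φ) = 81.854956·(0.89033204 + 0.47272243·0.45531183) = 90.496232
y = r_b·(sin φ − φ·cos φ) = 81.854956·(0.45531183 − 0.47272243·0.89033204) = 2.818423

x=90.496232 y=2.818423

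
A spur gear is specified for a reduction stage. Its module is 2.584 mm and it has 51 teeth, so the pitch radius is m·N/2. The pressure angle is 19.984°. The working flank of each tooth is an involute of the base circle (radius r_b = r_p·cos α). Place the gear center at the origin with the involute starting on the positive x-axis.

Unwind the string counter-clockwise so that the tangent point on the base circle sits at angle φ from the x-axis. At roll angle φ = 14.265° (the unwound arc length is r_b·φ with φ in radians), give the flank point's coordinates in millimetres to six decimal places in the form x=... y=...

x=63.814125 y=0.316588

pitch radius r_p = m·N/2 = 2.584·51/2 = 65.892000
base radius r_b = r_p·cos α = 65.892000·cos 19.984° = 61.924517
roll angle φ = 14.265° = 0.24897122 rad
x = r_b·(cos φ + φ·sin φ) = 61.924517·(0.96916643 + 0.24897122·0.24640703) = 63.814125
y = r_b·(sin φ − φ·cos φ) = 61.924517·(0.24640703 − 0.24897122·0.96916643) = 0.316588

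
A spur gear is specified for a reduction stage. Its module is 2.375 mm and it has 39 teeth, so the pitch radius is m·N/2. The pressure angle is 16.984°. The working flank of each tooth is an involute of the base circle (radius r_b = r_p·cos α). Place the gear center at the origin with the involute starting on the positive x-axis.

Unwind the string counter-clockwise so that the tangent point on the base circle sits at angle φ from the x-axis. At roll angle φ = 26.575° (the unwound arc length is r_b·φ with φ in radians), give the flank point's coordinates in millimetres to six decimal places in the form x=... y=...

x=48.803793 y=1.441751

pitch radius r_p = m·N/2 = 2.375·39/2 = 46.312500
base radius r_b = r_p·cos α = 46.312500·cos 16.984° = 44.292643
roll angle φ = 26.575° = 0.46382125 rad
x = r_b·(cos φ + φ·sin φ) = 44.292643·(0.89434952 + 0.46382125·0.44736890) = 48.803793
y = r_b·(sin φ − φ·cos φ) = 44.292643·(0.44736890 − 0.46382125·0.89434952) = 1.441751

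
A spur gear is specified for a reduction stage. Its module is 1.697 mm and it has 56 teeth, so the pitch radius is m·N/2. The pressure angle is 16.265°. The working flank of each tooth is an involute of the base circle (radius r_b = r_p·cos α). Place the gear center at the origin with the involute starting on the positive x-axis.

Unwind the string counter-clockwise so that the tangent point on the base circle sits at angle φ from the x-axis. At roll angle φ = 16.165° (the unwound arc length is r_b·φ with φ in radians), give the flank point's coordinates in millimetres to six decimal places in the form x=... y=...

pitch radius r_p = m·N/2 = 1.697·56/2 = 47.516000
base radius r_b = r_p·cos α = 47.516000·cos 16.265° = 45.614246
roll angle φ = 16.165° = 0.28213247 rad
x = r_b·(cos φ + φ·sin φ) = 45.614246·(0.96046393 + 0.28213247·0.27840444) = 47.393698
y = r_b·(sin φ − φ·cos φ) = 45.614246·(0.27840444 − 0.28213247·0.96046393) = 0.338749

x=47.393698 y=0.338749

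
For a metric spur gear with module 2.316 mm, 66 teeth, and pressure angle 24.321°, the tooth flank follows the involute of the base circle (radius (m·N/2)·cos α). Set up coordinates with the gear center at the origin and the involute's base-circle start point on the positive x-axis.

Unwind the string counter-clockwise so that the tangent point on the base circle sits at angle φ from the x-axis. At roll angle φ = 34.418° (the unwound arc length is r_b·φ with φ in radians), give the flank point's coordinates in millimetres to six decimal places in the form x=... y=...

x=81.099850 y=4.852949

pitch radius r_p = m·N/2 = 2.316·66/2 = 76.428000
base radius r_b = r_p·cos α = 76.428000·cos 24.321° = 69.645197
roll angle φ = 34.418° = 0.60070742 rad
x = r_b·(cos φ + φ·sin φ) = 69.645197·(0.82493597 + 0.60070742·0.56522619) = 81.099850
y = r_b·(sin φ − φ·cos φ) = 69.645197·(0.56522619 − 0.60070742·0.82493597) = 4.852949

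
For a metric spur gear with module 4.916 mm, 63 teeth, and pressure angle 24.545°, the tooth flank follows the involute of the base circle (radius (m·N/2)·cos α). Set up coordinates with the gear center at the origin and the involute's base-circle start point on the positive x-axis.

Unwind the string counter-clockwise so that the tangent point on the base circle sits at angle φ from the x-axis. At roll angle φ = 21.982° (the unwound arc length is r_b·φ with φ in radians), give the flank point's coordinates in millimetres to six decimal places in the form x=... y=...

pitch radius r_p = m·N/2 = 4.916·63/2 = 154.854000
base radius r_b = r_p·cos α = 154.854000·cos 24.545° = 140.860663
roll angle φ = 21.982° = 0.38365828 rad
x = r_b·(cos φ + φ·sin φ) = 140.860663·(0.92730149 + 0.38365828·0.37431529) = 150.849185
y = r_b·(sin φ − φ·cos φ) = 140.860663·(0.37431529 − 0.38365828·0.92730149) = 2.612740

x=150.849185 y=2.612740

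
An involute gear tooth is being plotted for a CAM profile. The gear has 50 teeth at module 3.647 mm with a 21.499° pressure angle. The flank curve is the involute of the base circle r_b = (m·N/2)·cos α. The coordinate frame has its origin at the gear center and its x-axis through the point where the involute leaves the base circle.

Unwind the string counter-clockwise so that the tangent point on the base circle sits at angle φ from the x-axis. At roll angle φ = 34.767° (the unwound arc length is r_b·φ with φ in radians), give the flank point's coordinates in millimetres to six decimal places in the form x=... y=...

pitch radius r_p = m·N/2 = 3.647·50/2 = 91.175000
base radius r_b = r_p·cos α = 91.175000·cos 21.499° = 84.831405
roll angle φ = 34.767° = 0.60679862 rad
x = r_b·(cos φ + φ·sin φ) = 84.831405·(0.82147778 + 0.60679862·0.57024053) = 99.040576
y = r_b·(sin φ − φ·cos φ) = 84.831405·(0.57024053 − 0.60679862·0.82147778) = 6.088260

x=99.040576 y=6.088260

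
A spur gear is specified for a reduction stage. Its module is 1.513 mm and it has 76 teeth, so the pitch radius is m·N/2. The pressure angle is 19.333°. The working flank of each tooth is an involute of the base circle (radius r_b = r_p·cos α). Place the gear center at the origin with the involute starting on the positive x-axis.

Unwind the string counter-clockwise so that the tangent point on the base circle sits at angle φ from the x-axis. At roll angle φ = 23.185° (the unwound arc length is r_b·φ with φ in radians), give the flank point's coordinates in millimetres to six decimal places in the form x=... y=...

pitch radius r_p = m·N/2 = 1.513·76/2 = 57.494000
base radius r_b = r_p·cos α = 57.494000·cos 19.333° = 54.251938
roll angle φ = 23.185° = 0.40465459 rad
x = r_b·(cos φ + φ·sin φ) = 54.251938·(0.91923844 + 0.40465459·0.39370127) = 58.513507
y = r_b·(sin φ − φ·cos φ) = 54.251938·(0.39370127 − 0.40465459·0.91923844) = 1.178744

x=58.513507 y=1.178744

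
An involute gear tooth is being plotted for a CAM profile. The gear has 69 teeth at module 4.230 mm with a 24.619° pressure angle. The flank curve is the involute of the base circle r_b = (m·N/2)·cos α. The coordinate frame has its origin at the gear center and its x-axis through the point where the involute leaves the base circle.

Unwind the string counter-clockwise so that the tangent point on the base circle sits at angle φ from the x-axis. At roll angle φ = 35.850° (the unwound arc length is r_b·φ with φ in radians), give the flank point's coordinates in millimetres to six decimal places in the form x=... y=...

x=156.152214 y=10.414768

pitch radius r_p = m·N/2 = 4.230·69/2 = 145.935000
base radius r_b = r_p·cos α = 145.935000·cos 24.619° = 132.669219
roll angle φ = 35.850° = 0.62570054 rad
x = r_b·(cos φ + φ·sin φ) = 132.669219·(0.81055304 + 0.62570054·0.58566524) = 156.152214
y = r_b·(sin φ − φ·cos φ) = 132.669219·(0.58566524 − 0.62570054·0.81055304) = 10.414768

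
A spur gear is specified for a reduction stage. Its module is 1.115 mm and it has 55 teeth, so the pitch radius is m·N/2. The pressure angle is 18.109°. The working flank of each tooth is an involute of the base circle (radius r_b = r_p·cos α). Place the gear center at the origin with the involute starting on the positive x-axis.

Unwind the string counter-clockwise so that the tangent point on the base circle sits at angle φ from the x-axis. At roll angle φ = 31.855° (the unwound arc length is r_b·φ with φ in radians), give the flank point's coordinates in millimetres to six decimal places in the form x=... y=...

x=33.305818 y=1.618468

pitch radius r_p = m·N/2 = 1.115·55/2 = 30.662500
base radius r_b = r_p·cos α = 30.662500·cos 18.109° = 29.143692
roll angle φ = 31.855° = 0.55597463 rad
x = r_b·(cos φ + φ·sin φ) = 29.143692·(0.84938646 + 0.55597463·0.52777139) = 33.305818
y = r_b·(sin φ − φ·cos φ) = 29.143692·(0.52777139 − 0.55597463·0.84938646) = 1.618468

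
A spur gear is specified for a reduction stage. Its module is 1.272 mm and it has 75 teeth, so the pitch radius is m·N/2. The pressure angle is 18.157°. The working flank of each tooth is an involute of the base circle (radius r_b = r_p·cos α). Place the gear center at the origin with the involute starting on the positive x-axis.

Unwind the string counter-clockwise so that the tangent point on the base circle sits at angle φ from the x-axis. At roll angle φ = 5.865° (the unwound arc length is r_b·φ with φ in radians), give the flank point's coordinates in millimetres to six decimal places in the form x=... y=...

pitch radius r_p = m·N/2 = 1.272·75/2 = 47.700000
base radius r_b = r_p·cos α = 47.700000·cos 18.157° = 45.324835
roll angle φ = 5.865° = 0.10236356 rad
x = r_b·(cos φ + φ·sin φ) = 45.324835·(0.99476542 + 0.10236356·0.10218489) = 45.561677
y = r_b·(sin φ − φ·cos φ) = 45.324835·(0.10218489 − 0.10236356·0.99476542) = 0.016188

x=45.561677 y=0.016188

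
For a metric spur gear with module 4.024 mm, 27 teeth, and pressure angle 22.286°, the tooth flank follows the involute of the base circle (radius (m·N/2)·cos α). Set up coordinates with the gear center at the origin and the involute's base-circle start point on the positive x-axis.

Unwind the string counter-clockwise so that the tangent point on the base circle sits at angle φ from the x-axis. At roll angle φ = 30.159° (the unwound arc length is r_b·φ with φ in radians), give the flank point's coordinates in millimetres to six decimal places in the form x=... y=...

pitch radius r_p = m·N/2 = 4.024·27/2 = 54.324000
base radius r_b = r_p·cos α = 54.324000·cos 22.286° = 50.266128
roll angle φ = 30.159° = 0.52637385 rad
x = r_b·(cos φ + φ·sin φ) = 50.266128·(0.86463453 + 0.52637385·0.50240136) = 56.754755
y = r_b·(sin φ − φ·cos φ) = 50.266128·(0.50240136 − 0.52637385·0.86463453) = 2.376600

x=56.754755 y=2.376600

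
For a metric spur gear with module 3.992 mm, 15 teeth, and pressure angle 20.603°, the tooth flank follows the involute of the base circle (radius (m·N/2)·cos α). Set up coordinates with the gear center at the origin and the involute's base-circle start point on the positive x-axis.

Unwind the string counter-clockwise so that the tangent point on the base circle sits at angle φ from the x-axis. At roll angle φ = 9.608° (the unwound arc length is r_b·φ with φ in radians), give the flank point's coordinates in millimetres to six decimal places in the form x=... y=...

x=28.416343 y=0.043927

pitch radius r_p = m·N/2 = 3.992·15/2 = 29.940000
base radius r_b = r_p·cos α = 29.940000·cos 20.603° = 28.025071
roll angle φ = 9.608° = 0.16769123 rad
x = r_b·(cos φ + φ·sin φ) = 28.025071·(0.98597274 + 0.16769123·0.16690642) = 28.416343
y = r_b·(sin φ − φ·cos φ) = 28.025071·(0.16690642 − 0.16769123·0.98597274) = 0.043927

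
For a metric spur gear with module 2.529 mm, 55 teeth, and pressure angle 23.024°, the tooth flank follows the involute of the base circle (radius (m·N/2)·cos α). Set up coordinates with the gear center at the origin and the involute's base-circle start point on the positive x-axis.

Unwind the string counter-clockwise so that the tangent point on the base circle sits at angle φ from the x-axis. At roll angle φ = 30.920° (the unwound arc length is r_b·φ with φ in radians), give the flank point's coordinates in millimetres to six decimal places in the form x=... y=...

x=72.660121 y=3.256557

pitch radius r_p = m·N/2 = 2.529·55/2 = 69.547500
base radius r_b = r_p·cos α = 69.547500·cos 23.024° = 64.007423
roll angle φ = 30.920° = 0.53965580 rad
x = r_b·(cos φ + φ·sin φ) = 64.007423·(0.85788559 + 0.53965580·0.51384074) = 72.660121
y = r_b·(sin φ − φ·cos φ) = 64.007423·(0.51384074 − 0.53965580·0.85788559) = 3.256557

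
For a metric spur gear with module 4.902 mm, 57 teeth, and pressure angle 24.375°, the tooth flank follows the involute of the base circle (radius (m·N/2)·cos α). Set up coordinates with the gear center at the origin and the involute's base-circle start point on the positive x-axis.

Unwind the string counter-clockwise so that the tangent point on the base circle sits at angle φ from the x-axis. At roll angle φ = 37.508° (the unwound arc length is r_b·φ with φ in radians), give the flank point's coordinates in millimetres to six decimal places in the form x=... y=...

x=151.668922 y=11.397958

pitch radius r_p = m·N/2 = 4.902·57/2 = 139.707000
base radius r_b = r_p·cos α = 139.707000·cos 24.375° = 127.254052
roll angle φ = 37.508° = 0.65463810 rad
x = r_b·(cos φ + φ·sin φ) = 127.254052·(0.79326833 + 0.65463810·0.60887220) = 151.668922
y = r_b·(sin φ − φ·cos φ) = 127.254052·(0.60887220 − 0.65463810·0.79326833) = 11.397958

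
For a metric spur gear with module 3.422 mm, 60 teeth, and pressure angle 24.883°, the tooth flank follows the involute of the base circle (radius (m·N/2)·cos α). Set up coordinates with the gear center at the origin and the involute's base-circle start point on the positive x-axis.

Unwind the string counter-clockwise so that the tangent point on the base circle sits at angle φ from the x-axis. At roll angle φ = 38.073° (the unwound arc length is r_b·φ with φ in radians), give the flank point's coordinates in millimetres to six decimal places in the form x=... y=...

x=111.476476 y=8.712691

pitch radius r_p = m·N/2 = 3.422·60/2 = 102.660000
base radius r_b = r_p·cos α = 102.660000·cos 24.883° = 93.129959
roll angle φ = 38.073° = 0.66449921 rad
x = r_b·(cos φ + φ·sin φ) = 93.129959·(0.78722571 + 0.66449921·0.61666497) = 111.476476
y = r_b·(sin φ − φ·cos φ) = 93.129959·(0.61666497 − 0.66449921·0.78722571) = 8.712691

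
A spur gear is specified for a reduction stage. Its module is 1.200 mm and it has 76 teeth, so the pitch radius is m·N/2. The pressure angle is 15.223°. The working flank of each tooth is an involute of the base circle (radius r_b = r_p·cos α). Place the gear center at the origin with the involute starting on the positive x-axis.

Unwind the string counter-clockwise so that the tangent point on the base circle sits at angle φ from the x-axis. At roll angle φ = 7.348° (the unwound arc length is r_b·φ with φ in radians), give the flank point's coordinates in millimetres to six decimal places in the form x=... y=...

x=44.360302 y=0.030886

pitch radius r_p = m·N/2 = 1.200·76/2 = 45.600000
base radius r_b = r_p·cos α = 45.600000·cos 15.223° = 43.999949
roll angle φ = 7.348° = 0.12824679 rad
x = r_b·(cos φ + φ·sin φ) = 43.999949·(0.99178765 + 0.12824679·0.12789553) = 44.360302
y = r_b·(sin φ − φ·cos φ) = 43.999949·(0.12789553 − 0.12824679·0.99178765) = 0.030886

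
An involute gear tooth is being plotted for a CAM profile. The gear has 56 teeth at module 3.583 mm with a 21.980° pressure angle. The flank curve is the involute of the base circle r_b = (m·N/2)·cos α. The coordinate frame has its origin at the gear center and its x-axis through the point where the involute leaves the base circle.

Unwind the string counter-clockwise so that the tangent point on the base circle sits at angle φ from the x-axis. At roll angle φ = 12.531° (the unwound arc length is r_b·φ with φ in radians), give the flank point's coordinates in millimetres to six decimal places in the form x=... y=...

pitch radius r_p = m·N/2 = 3.583·56/2 = 100.324000
base radius r_b = r_p·cos α = 100.324000·cos 21.980° = 93.031906
roll angle φ = 12.531° = 0.21870721 rad
x = r_b·(cos φ + φ·sin φ) = 93.031906·(0.97617876 + 0.21870721·0.21696781) = 95.230360
y = r_b·(sin φ − φ·cos φ) = 93.031906·(0.21696781 − 0.21870721·0.97617876) = 0.322865

x=95.230360 y=0.322865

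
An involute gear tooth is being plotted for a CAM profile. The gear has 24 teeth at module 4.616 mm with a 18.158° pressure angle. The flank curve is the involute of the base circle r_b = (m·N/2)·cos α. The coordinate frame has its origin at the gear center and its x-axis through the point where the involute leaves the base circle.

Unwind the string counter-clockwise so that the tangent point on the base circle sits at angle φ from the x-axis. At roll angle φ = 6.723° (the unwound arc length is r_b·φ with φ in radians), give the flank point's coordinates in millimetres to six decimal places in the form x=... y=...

x=52.994611 y=0.028305

pitch radius r_p = m·N/2 = 4.616·24/2 = 55.392000
base radius r_b = r_p·cos α = 55.392000·cos 18.158° = 52.633520
roll angle φ = 6.723° = 0.11733849 rad
x = r_b·(cos φ + φ·sin φ) = 52.633520·(0.99312373 + 0.11733849·0.11706941) = 52.994611
y = r_b·(sin φ − φ·cos φ) = 52.633520·(0.11706941 − 0.11733849·0.99312373) = 0.028305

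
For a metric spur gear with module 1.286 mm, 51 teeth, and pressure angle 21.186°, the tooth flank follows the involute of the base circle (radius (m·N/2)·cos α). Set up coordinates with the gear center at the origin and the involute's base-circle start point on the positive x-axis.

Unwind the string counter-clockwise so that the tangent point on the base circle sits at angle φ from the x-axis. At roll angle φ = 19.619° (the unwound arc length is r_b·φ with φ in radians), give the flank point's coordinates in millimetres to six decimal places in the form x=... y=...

x=32.316924 y=0.404417

pitch radius r_p = m·N/2 = 1.286·51/2 = 32.793000
base radius r_b = r_p·cos α = 32.793000·cos 21.186° = 30.576591
roll angle φ = 19.619° = 0.34241615 rad
x = r_b·(cos φ + φ·sin φ) = 30.576591·(0.94194616 + 0.34241615·0.33576395) = 32.316924
y = r_b·(sin φ − φ·cos φ) = 30.576591·(0.33576395 − 0.34241615·0.94194616) = 0.404417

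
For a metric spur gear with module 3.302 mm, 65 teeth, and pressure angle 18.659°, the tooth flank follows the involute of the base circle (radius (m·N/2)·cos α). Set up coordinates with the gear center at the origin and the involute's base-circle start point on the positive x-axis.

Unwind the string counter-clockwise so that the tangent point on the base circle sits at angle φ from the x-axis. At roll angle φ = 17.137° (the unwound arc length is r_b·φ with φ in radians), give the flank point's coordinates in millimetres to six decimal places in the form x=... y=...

pitch radius r_p = m·N/2 = 3.302·65/2 = 107.315000
base radius r_b = r_p·cos α = 107.315000·cos 18.659° = 101.674466
roll angle φ = 17.137° = 0.29909707 rad
x = r_b·(cos φ + φ·sin φ) = 101.674466·(0.95560293 + 0.29909707·0.29465749) = 106.121110
y = r_b·(sin φ − φ·cos φ) = 101.674466·(0.29465749 − 0.29909707·0.95560293) = 0.898746

x=106.121110 y=0.898746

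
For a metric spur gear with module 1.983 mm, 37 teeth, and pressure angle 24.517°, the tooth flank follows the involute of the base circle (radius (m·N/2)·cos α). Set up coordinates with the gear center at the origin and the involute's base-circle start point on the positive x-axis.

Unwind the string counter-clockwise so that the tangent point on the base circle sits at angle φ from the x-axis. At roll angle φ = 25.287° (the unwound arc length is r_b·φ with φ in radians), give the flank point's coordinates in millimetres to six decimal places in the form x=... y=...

pitch radius r_p = m·N/2 = 1.983·37/2 = 36.685500
base radius r_b = r_p·cos α = 36.685500·cos 24.517° = 33.377869
roll angle φ = 25.287° = 0.44134141 rad
x = r_b·(cos φ + φ·sin φ) = 33.377869·(0.90417949 + 0.44134141·0.42715272) = 36.471986
y = r_b·(sin φ − φ·cos φ) = 33.377869·(0.42715272 − 0.44134141·0.90417949) = 0.937947

x=36.471986 y=0.937947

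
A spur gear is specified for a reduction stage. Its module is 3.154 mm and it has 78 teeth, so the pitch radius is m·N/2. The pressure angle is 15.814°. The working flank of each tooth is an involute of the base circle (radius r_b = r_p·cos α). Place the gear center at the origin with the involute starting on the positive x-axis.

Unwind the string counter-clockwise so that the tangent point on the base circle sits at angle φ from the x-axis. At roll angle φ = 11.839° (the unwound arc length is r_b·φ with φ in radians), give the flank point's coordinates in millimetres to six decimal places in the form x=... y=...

x=120.850025 y=0.346553

pitch radius r_p = m·N/2 = 3.154·78/2 = 123.006000
base radius r_b = r_p·cos α = 123.006000·cos 15.814° = 118.350399
roll angle φ = 11.839° = 0.20662953 rad
x = r_b·(cos φ + φ·sin φ) = 118.350399·(0.97872797 + 0.20662953·0.20516230) = 120.850025
y = r_b·(sin φ − φ·cos φ) = 118.350399·(0.20516230 − 0.20662953·0.97872797) = 0.346553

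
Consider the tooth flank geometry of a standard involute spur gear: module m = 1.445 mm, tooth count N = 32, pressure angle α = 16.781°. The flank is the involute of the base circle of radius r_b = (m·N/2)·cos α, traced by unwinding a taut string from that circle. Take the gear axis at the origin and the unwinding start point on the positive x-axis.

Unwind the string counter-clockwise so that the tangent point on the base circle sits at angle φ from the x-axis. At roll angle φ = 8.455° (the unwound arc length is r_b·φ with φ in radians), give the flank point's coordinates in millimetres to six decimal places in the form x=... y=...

pitch radius r_p = m·N/2 = 1.445·32/2 = 23.120000
base radius r_b = r_p·cos α = 23.120000·cos 16.781° = 22.135442
roll angle φ = 8.455° = 0.14756759 rad
x = r_b·(cos φ + φ·sin φ) = 22.135442·(0.98913165 + 0.14756759·0.14703259) = 22.375144
y = r_b·(sin φ − φ·cos φ) = 22.135442·(0.14703259 − 0.14756759·0.98913165) = 0.023659

x=22.375144 y=0.023659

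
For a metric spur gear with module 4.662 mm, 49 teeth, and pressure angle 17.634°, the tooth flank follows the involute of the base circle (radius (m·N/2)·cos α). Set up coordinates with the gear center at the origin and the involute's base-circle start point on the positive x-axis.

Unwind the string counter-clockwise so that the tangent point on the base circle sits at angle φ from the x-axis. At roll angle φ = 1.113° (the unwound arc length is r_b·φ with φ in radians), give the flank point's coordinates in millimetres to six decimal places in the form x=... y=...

pitch radius r_p = m·N/2 = 4.662·49/2 = 114.219000
base radius r_b = r_p·cos α = 114.219000·cos 17.634° = 108.851971
roll angle φ = 1.113° = 0.01942551 rad
x = r_b·(cos φ + φ·sin φ) = 108.851971·(0.99981133 + 0.01942551·0.01942429) = 108.872507
y = r_b·(sin φ − φ·cos φ) = 108.851971·(0.01942429 − 0.01942551·0.99981133) = 0.000266

x=108.872507 y=0.000266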